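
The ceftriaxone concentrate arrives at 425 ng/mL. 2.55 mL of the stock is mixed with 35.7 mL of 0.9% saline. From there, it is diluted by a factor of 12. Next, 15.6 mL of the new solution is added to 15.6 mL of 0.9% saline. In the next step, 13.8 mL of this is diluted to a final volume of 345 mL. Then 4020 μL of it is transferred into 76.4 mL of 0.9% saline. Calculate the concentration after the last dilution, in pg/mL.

2.36 pg/mL

Overall dilution factor = 15 × 12 × 2 × 25 × 20.00 = 1.80 × 10⁵.
425 ng/mL / 1.80 × 10⁵ = 2.36 × 10⁻³ ng/mL = 2.36 pg/mL.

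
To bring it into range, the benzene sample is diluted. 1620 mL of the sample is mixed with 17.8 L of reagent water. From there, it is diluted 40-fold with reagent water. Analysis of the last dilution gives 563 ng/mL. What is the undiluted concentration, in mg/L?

270 mg/L

Overall dilution factor = 11.99 × 40 = 480.
Original = 563 ng/mL × 480 = 2.70 × 10⁵ ng/mL = 270 mg/L.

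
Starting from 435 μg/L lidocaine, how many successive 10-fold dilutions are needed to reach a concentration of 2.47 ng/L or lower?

Need 10ⁿ ≥ 1.76 × 10⁵, so n ≥ log(1.76 × 10⁵)/log(10) = 5.25.
Minimum whole steps: n = 6.

6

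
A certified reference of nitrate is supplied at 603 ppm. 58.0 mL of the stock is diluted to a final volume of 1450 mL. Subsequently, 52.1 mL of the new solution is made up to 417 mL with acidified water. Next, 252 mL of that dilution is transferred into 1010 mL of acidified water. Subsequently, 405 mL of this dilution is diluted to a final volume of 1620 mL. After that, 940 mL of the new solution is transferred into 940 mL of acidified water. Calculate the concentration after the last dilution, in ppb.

Overall dilution factor = 25 × 8.004 × 5.008 × 4 × 2 = 8017.
603 ppm / 8017 = 0.0752 ppm = 75.2 ppb.

75.2 ppb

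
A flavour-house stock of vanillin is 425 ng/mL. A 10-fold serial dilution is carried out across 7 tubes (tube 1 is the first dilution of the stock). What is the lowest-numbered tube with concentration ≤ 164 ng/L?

tube 4

Tube n has concentration 425 ng/mL / 10ⁿ.
Need 10ⁿ ≥ 425 ng/mL / 164 ng/L = 2591, so n ≥ 3.41.
First such tube: n = 4.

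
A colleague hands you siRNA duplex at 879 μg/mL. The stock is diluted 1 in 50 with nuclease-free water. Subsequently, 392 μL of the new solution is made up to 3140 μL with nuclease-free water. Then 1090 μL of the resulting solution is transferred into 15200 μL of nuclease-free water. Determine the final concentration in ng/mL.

Overall dilution factor = 50 × 8.010 × 14.94 = 5986.
879 μg/mL / 5986 = 0.147 μg/mL = 147 ng/mL.

147 ng/mL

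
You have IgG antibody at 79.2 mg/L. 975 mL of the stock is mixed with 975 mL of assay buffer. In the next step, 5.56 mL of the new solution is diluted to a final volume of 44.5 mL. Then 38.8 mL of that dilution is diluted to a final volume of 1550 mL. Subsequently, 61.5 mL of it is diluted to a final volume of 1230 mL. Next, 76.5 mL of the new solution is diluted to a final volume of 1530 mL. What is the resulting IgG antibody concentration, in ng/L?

Overall dilution factor = 2 × 8.004 × 39.95 × 20 × 20 = 2.56 × 10⁵.
79.2 mg/L / 2.56 × 10⁵ = 3.10 × 10⁻⁴ mg/L = 310 ng/L.

310 ng/L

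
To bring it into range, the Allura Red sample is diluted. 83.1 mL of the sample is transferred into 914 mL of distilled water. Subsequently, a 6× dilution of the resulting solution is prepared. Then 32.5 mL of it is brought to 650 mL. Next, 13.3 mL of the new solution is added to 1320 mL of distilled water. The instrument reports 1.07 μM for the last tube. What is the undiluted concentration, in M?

Overall dilution factor = 12.00 × 6 × 20 × 100.2 = 1.44 × 10⁵.
Original = 1.07 μM × 1.44 × 10⁵ = 1.54 × 10⁵ μM = 0.154 M.

0.154 M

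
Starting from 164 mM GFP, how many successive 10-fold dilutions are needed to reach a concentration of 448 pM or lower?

Need 10ⁿ ≥ 3.66 × 10⁸, so n ≥ log(3.66 × 10⁸)/log(10) = 8.56.
Minimum whole steps: n = 9.

9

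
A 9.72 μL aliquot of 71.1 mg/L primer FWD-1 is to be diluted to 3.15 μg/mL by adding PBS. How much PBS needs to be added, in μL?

210 μL

3.15 μg/mL = 3.15 mg/L.
V₂ = C₁V₁/C₂ = 71.1 × 9.72 / 3.15 = 219 μL.
Diluent to add = V₂ − V₁ = 219 − 9.72 = 210 μL.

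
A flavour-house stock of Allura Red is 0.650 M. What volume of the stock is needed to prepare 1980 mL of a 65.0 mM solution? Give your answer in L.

0.198 L

65.0 mM = 0.0650 M.
V₁ = C₂V₂/C₁ = 0.0650 × 1980 / 0.650 = 198 mL = 0.198 L.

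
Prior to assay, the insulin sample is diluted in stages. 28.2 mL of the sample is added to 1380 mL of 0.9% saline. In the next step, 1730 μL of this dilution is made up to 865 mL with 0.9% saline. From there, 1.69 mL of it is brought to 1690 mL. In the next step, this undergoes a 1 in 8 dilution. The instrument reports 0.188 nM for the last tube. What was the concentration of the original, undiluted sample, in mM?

Overall dilution factor = 49.94 × 500 × 1000 × 8 = 2.00 × 10⁸.
Original = 0.188 nM × 2.00 × 10⁸ = 3.76 × 10⁷ nM = 37.6 mM.

37.6 mM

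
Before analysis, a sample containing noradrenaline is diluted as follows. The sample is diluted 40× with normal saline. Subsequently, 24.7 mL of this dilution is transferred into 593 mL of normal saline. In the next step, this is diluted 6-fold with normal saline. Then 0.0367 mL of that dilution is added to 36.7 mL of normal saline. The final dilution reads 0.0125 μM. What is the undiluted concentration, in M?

0.0751 M

Overall dilution factor = 40 × 25.01 × 6 × 1001 = 6.01 × 10⁶.
Original = 0.0125 μM × 6.01 × 10⁶ = 7.51 × 10⁴ μM = 0.0751 M.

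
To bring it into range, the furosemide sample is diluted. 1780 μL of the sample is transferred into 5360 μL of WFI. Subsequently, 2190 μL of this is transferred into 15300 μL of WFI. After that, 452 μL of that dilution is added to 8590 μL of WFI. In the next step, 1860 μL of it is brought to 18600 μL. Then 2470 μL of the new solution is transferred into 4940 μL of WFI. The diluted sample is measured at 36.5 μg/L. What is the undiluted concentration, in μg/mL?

Overall dilution factor = 4.011 × 7.986 × 20.00 × 10 × 3 = 1.92 × 10⁴.
Original = 36.5 μg/L × 1.92 × 10⁴ = 7.02 × 10⁵ μg/L = 702 μg/mL.

702 μg/mL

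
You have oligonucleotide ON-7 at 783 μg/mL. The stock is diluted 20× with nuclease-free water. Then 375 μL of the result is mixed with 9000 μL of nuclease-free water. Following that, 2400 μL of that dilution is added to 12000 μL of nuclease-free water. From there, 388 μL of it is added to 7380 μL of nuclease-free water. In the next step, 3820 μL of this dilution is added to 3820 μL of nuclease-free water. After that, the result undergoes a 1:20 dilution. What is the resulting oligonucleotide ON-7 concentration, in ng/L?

Overall dilution factor = 20 × 25 × 6 × 20.02 × 2 × 20 = 2.40 × 10⁶.
783 μg/mL / 2.40 × 10⁶ = 3.26 × 10⁻⁴ μg/mL = 326 ng/L.

326 ng/L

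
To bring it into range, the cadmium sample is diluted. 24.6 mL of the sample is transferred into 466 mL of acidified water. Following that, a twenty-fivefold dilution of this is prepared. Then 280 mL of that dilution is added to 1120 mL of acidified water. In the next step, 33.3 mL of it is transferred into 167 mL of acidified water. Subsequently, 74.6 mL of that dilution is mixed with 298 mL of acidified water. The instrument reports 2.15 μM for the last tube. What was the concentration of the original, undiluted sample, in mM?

Overall dilution factor = 19.94 × 25 × 5 × 6.015 × 4.995 = 7.49 × 10⁴.
Original = 2.15 μM × 7.49 × 10⁴ = 1.61 × 10⁵ μM = 161 mM.

161 mM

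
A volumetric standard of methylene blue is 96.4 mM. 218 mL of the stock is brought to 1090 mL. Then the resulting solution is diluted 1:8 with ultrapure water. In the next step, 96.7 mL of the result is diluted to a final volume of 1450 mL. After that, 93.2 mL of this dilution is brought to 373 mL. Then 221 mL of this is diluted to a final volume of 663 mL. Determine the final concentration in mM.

0.0134 mM

Overall dilution factor = 5 × 8 × 14.99 × 4.002 × 3 = 7201.
96.4 mM / 7201 = 0.0134 mM.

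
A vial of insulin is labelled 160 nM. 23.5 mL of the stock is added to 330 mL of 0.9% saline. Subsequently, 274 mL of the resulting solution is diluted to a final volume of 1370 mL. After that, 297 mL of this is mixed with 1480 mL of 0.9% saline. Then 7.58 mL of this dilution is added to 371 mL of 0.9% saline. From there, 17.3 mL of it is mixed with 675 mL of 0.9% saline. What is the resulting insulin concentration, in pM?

0.178 pM

Overall dilution factor = 15.04 × 5 × 5.983 × 49.94 × 40.02 = 8.99 × 10⁵.
160 nM / 8.99 × 10⁵ = 1.78 × 10⁻⁴ nM = 0.178 pM.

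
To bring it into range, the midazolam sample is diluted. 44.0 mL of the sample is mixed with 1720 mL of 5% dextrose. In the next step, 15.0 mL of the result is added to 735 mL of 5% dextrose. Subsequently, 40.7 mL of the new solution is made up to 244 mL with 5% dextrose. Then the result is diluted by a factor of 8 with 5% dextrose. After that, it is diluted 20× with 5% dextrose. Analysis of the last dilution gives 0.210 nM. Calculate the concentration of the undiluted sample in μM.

404 μM

Overall dilution factor = 40.09 × 50 × 5.995 × 8 × 20 = 1.92 × 10⁶.
Original = 0.210 nM × 1.92 × 10⁶ = 4.04 × 10⁵ nM = 404 μM.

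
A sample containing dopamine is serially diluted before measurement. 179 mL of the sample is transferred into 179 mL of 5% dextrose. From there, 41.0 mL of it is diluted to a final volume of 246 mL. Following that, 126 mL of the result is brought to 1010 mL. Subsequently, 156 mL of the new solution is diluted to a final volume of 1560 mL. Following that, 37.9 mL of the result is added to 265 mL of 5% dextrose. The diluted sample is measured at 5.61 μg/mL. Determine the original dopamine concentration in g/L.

43.1 g/L

Overall dilution factor = 2 × 6 × 8.016 × 10 × 7.992 = 7688.
Original = 5.61 μg/mL × 7688 = 4.31 × 10⁴ μg/mL = 43.1 g/L.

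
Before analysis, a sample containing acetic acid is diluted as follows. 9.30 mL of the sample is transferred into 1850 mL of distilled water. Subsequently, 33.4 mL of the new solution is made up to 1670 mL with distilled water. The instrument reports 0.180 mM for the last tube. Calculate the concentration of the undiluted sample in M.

1.80 M

Overall dilution factor = 199.9 × 50 = 9996.
Original = 0.180 mM × 9996 = 1799 mM = 1.80 M.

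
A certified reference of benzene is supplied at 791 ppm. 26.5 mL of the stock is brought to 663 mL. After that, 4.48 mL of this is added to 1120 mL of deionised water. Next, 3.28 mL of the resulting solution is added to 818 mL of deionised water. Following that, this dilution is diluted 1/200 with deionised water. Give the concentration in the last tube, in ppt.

Overall dilution factor = 25.02 × 251 × 250.4 × 200 = 3.14 × 10⁸.
791 ppm / 3.14 × 10⁸ = 2.52 × 10⁻⁶ ppm = 2.52 ppt.

2.52 ppt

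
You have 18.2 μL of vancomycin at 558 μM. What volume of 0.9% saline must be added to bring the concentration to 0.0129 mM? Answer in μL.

0.0129 mM = 12.9 μM.
V₂ = C₁V₁/C₂ = 558 × 18.2 / 12.9 = 787 μL.
Diluent to add = V₂ − V₁ = 787 − 18.2 = 769 μL.

769 μL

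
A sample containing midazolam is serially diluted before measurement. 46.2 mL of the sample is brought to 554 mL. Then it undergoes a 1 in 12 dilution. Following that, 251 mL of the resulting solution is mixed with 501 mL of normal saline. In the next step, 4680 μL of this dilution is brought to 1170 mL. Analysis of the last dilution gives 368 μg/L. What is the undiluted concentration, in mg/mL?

39.7 mg/mL

Overall dilution factor = 11.99 × 12 × 2.996 × 250 = 1.08 × 10⁵.
Original = 368 μg/L × 1.08 × 10⁵ = 3.97 × 10⁷ μg/L = 39.7 mg/mL.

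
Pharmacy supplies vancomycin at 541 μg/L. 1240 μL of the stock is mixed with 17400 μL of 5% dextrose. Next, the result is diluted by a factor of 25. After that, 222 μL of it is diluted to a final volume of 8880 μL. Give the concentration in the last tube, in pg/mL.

Overall dilution factor = 15.03 × 25 × 40 = 1.50 × 10⁴.
541 μg/L / 1.50 × 10⁴ = 0.0360 μg/L = 36.0 pg/mL.

36.0 pg/mL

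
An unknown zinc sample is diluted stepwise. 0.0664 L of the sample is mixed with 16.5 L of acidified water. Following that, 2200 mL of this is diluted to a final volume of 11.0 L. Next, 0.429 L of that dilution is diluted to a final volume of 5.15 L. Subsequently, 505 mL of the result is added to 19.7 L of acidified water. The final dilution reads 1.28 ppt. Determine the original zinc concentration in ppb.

767 ppb

Overall dilution factor = 249.5 × 5 × 12.00 × 40.01 = 5.99 × 10⁵.
Original = 1.28 ppt × 5.99 × 10⁵ = 7.67 × 10⁵ ppt = 767 ppb.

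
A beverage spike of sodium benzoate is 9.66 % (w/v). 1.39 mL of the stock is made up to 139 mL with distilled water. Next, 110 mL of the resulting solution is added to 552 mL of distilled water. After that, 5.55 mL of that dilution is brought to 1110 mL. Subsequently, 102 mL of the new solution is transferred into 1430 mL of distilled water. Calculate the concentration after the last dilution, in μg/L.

Overall dilution factor = 100 × 6.018 × 200 × 15.02 = 1.81 × 10⁶.
9.66 % (w/v) / 1.81 × 10⁶ = 5.34 × 10⁻⁶ % (w/v) = 53.4 μg/L.

53.4 μg/L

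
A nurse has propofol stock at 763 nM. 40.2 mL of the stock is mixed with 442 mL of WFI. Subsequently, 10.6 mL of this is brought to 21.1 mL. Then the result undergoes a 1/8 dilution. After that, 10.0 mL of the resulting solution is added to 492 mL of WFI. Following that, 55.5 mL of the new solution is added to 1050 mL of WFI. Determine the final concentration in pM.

Overall dilution factor = 12.00 × 1.991 × 8 × 50.20 × 19.92 = 1.91 × 10⁵.
763 nM / 1.91 × 10⁵ = 3.99 × 10⁻³ nM = 3.99 pM.

3.99 pM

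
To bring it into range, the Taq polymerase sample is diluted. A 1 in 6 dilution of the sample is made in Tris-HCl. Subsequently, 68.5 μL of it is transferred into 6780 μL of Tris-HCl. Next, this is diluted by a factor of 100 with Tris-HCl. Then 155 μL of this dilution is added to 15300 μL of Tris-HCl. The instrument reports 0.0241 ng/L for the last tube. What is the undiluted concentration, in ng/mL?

144 ng/mL

Overall dilution factor = 6 × 99.98 × 100 × 99.71 = 5.98 × 10⁶.
Original = 0.0241 ng/L × 5.98 × 10⁶ = 1.44 × 10⁵ ng/L = 144 ng/mL.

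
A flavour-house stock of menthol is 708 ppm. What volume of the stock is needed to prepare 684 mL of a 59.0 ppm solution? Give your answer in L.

0.0570 L

V₁ = C₂V₂/C₁ = 59.0 × 684 / 708 = 57.0 mL = 0.0570 L.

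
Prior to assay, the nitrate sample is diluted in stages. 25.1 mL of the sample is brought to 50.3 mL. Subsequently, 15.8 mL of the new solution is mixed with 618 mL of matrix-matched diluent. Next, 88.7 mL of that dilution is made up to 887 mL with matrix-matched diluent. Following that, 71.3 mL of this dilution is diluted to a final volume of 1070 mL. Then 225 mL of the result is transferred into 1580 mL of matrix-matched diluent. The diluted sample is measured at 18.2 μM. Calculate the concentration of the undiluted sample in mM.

Overall dilution factor = 2.004 × 40.11 × 10 × 15.01 × 8.022 = 9.68 × 10⁴.
Original = 18.2 μM × 9.68 × 10⁴ = 1.76 × 10⁶ μM = 1760 mM.

1760 mM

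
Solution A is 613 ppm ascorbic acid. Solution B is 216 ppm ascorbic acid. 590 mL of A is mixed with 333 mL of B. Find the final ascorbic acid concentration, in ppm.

C_mix = (C_A·V_A + C_B·V_B)/(V_A + V_B) = (613×590 + 216×333) / 923.0 = 470 ppm.

470 ppm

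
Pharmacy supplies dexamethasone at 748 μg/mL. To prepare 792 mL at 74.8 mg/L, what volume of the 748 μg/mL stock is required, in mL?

79.2 mL

74.8 mg/L = 74.8 μg/mL.
V₁ = C₂V₂/C₁ = 74.8 × 792 / 748 = 79.2 mL.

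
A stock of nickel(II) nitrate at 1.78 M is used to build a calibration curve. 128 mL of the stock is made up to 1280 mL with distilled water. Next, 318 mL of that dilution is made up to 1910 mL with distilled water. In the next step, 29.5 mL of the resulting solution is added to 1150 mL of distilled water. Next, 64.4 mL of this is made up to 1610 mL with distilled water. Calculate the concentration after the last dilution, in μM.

29.6 μM

Overall dilution factor = 10 × 6.006 × 39.98 × 25 = 6.00 × 10⁴.
1.78 M / 6.00 × 10⁴ = 2.96 × 10⁻⁵ M = 29.6 μM.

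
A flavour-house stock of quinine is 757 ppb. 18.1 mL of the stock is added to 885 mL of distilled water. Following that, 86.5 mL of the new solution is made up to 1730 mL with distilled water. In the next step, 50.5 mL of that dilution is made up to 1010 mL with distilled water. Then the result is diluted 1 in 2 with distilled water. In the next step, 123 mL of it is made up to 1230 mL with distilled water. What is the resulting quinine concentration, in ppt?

Overall dilution factor = 49.90 × 20 × 20 × 2 × 10 = 3.99 × 10⁵.
757 ppb / 3.99 × 10⁵ = 1.90 × 10⁻³ ppb = 1.90 ppt.

1.90 ppt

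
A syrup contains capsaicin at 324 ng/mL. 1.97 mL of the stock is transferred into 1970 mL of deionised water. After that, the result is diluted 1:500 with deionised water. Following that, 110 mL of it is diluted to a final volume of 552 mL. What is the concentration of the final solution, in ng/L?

0.129 ng/L

Overall dilution factor = 1001 × 500 × 5.018 = 2.51 × 10⁶.
324 ng/mL / 2.51 × 10⁶ = 1.29 × 10⁻⁴ ng/mL = 0.129 ng/L.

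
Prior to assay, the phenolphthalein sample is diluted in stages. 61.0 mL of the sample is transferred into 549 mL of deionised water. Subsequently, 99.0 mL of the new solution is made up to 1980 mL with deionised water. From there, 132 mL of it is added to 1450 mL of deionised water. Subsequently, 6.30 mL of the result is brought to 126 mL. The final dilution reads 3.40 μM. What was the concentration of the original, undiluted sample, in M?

Overall dilution factor = 10 × 20 × 11.98 × 20 = 4.79 × 10⁴.
Original = 3.40 μM × 4.79 × 10⁴ = 1.63 × 10⁵ μM = 0.163 M.

0.163 M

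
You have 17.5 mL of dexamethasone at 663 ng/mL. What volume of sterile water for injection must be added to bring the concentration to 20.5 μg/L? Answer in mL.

20.5 μg/L = 20.5 ng/mL.
V₂ = C₁V₁/C₂ = 663 × 17.5 / 20.5 = 566 mL.
Diluent to add = V₂ − V₁ = 566 − 17.5 = 548 mL.

548 mL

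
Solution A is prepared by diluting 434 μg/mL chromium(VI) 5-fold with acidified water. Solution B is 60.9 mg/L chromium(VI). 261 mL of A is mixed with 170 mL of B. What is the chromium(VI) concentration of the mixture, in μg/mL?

76.6 μg/mL

C_A = 434 μg/mL / 5 = 86.8 μg/mL.
C_B = 60.9 mg/L = 60.9 μg/mL.
C_mix = (C_A·V_A + C_B·V_B)/(V_A + V_B) = (86.8×261 + 60.9×170) / 431.0 = 76.6 μg/mL.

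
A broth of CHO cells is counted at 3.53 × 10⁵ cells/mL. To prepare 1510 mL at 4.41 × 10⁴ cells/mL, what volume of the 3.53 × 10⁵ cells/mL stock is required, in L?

V₁ = C₂V₂/C₁ = 4.41 × 10⁴ × 1510 / 3.53 × 10⁵ = 189 mL = 0.189 L.

0.189 L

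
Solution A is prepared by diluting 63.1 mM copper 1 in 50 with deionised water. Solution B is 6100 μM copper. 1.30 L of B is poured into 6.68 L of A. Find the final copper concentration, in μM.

2050 μM

C_A = 63.1 mM / 50 = 1.26 mM.
C_B = 6100 μM = 6.10 mM.
C_mix = (C_A·V_A + C_B·V_B)/(V_A + V_B) = (1.26×6.68 + 6.10×1.30) / 7.980 = 2.05 mM = 2050 μM.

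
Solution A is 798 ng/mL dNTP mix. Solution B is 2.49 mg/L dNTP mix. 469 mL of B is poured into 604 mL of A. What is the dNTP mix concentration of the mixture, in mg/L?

C_B = 2.49 mg/L = 2490 ng/mL.
C_mix = (C_A·V_A + C_B·V_B)/(V_A + V_B) = (798×604 + 2490×469) / 1073 = 1538 ng/mL = 1.54 mg/L.

1.54 mg/L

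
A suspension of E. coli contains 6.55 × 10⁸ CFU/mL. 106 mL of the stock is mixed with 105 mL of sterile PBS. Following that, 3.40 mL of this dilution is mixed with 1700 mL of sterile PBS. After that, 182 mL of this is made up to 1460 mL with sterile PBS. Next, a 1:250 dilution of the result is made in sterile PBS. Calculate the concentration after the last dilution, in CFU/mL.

327 CFU/mL

Overall dilution factor = 1.991 × 501 × 8.022 × 250 = 2.00 × 10⁶.
6.55 × 10⁸ CFU/mL / 2.00 × 10⁶ = 327 CFU/mL.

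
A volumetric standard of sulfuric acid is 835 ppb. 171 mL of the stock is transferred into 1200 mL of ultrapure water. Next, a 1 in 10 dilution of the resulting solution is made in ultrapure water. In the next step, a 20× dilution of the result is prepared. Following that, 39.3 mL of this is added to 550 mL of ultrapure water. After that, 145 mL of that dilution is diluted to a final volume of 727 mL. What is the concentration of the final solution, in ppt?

6.93 ppt

Overall dilution factor = 8.018 × 10 × 20 × 14.99 × 5.014 = 1.21 × 10⁵.
835 ppb / 1.21 × 10⁵ = 6.93 × 10⁻³ ppb = 6.93 ppt.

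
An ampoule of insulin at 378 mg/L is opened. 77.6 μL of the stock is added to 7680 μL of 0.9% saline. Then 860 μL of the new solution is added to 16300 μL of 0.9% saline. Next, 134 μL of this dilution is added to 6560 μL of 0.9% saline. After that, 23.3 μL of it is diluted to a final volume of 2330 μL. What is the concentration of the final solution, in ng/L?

37.9 ng/L

Overall dilution factor = 99.97 × 19.95 × 49.96 × 100 = 9.96 × 10⁶.
378 mg/L / 9.96 × 10⁶ = 3.79 × 10⁻⁵ mg/L = 37.9 ng/L.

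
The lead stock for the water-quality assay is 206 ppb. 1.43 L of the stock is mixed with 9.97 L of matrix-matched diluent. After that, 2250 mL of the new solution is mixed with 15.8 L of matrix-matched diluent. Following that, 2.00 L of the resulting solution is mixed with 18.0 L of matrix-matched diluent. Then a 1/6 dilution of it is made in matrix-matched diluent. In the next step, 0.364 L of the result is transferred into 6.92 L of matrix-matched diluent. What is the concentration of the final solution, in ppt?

2.68 ppt

Overall dilution factor = 7.972 × 8.022 × 10 × 6 × 20.01 = 7.68 × 10⁴.
206 ppb / 7.68 × 10⁴ = 2.68 × 10⁻³ ppb = 2.68 ppt.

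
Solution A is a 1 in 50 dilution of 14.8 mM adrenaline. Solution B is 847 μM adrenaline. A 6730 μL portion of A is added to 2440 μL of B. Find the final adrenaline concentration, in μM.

443 μM

C_A = 14.8 mM / 50 = 0.296 mM.
C_B = 847 μM = 0.847 mM.
C_mix = (C_A·V_A + C_B·V_B)/(V_A + V_B) = (0.296×6730 + 0.847×2440) / 9170 = 0.443 mM = 443 μM.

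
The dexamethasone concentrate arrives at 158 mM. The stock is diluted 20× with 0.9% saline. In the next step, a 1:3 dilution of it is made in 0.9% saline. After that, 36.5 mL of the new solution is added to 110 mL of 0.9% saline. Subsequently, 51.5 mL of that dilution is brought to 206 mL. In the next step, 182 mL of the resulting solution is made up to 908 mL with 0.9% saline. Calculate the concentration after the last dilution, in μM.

32.9 μM

Overall dilution factor = 20 × 3 × 4.014 × 4 × 4.989 = 4806.
158 mM / 4806 = 0.0329 mM = 32.9 μM.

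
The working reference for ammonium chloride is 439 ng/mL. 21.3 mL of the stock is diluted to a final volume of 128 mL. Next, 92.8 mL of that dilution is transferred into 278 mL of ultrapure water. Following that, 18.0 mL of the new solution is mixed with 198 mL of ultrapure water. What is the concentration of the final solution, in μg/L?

1.52 μg/L

Overall dilution factor = 6.009 × 3.996 × 12 = 288.
439 ng/mL / 288 = 1.52 ng/mL = 1.52 μg/L.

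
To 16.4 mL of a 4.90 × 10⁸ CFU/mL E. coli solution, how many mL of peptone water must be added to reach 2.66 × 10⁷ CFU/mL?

286 mL

V₂ = C₁V₁/C₂ = 4.90 × 10⁸ × 16.4 / 2.66 × 10⁷ = 302 mL.
Diluent to add = V₂ − V₁ = 302 − 16.4 = 286 mL.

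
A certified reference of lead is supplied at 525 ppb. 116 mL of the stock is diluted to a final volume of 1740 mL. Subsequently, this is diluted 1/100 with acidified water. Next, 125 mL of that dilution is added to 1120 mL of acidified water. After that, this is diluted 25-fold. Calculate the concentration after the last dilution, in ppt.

1.41 ppt

Overall dilution factor = 15 × 100 × 9.960 × 25 = 3.74 × 10⁵.
525 ppb / 3.74 × 10⁵ = 1.41 × 10⁻³ ppb = 1.41 ppt.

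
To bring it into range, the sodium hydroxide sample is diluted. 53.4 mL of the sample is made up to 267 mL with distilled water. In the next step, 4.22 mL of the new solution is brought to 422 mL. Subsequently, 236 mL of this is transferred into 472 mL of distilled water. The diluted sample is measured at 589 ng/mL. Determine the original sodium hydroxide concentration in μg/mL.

Overall dilution factor = 5 × 100 × 3 = 1500.
Original = 589 ng/mL × 1500 = 8.84 × 10⁵ ng/mL = 884 μg/mL.

884 μg/mL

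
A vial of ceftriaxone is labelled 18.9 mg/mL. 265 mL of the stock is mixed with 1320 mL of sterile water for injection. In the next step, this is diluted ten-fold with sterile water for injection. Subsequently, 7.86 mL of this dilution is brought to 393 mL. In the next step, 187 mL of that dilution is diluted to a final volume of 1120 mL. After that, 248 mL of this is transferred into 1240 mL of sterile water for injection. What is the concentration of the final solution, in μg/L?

Overall dilution factor = 5.981 × 10 × 50 × 5.989 × 6 = 1.07 × 10⁵.
18.9 mg/mL / 1.07 × 10⁵ = 1.76 × 10⁻⁴ mg/mL = 176 μg/L.

176 μg/L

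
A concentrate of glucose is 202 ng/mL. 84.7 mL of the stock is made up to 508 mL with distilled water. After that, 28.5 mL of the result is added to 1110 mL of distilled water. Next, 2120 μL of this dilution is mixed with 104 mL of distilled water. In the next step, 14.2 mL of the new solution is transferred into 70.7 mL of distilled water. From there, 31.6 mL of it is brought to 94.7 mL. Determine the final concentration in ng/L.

0.940 ng/L

Overall dilution factor = 5.998 × 39.95 × 50.06 × 5.979 × 2.997 = 2.15 × 10⁵.
202 ng/mL / 2.15 × 10⁵ = 9.40 × 10⁻⁴ ng/mL = 0.940 ng/L.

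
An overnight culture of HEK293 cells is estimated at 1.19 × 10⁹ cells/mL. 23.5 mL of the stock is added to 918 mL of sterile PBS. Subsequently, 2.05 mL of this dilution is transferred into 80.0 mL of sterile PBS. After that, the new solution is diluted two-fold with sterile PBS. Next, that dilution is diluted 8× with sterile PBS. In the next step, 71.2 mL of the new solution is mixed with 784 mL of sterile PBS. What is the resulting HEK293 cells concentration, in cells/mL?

3860 cells/mL

Overall dilution factor = 40.06 × 40.02 × 2 × 8 × 12.01 = 3.08 × 10⁵.
1.19 × 10⁹ cells/mL / 3.08 × 10⁵ = 3860 cells/mL.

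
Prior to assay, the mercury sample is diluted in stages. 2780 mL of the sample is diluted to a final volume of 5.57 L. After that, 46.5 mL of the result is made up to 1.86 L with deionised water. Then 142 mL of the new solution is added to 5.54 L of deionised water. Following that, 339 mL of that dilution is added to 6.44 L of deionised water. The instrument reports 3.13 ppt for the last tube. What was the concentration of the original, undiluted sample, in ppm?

Overall dilution factor = 2.004 × 40 × 40.01 × 20.00 = 6.41 × 10⁴.
Original = 3.13 ppt × 6.41 × 10⁴ = 2.01 × 10⁵ ppt = 0.201 ppm.

0.201 ppm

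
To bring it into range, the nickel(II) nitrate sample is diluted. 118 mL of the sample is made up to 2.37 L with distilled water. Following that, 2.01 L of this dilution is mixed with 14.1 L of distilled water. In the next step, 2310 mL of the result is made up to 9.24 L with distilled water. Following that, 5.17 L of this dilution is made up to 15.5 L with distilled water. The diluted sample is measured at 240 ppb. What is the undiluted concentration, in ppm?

Overall dilution factor = 20.08 × 8.015 × 4 × 2.998 = 1930.
Original = 240 ppb × 1930 = 4.63 × 10⁵ ppb = 463 ppm.

463 ppm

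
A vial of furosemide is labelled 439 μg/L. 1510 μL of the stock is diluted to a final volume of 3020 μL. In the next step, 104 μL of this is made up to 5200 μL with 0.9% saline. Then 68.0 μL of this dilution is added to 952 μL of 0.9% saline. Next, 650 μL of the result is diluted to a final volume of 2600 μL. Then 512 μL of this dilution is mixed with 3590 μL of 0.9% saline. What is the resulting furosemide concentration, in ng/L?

Overall dilution factor = 2 × 50 × 15 × 4 × 8.012 = 4.81 × 10⁴.
439 μg/L / 4.81 × 10⁴ = 9.13 × 10⁻³ μg/L = 9.13 ng/L.

9.13 ng/L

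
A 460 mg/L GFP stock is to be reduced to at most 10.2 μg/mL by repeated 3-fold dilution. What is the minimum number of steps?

4

Need 3ⁿ ≥ 45.1, so n ≥ log(45.1)/log(3) = 3.47.
Minimum whole steps: n = 4.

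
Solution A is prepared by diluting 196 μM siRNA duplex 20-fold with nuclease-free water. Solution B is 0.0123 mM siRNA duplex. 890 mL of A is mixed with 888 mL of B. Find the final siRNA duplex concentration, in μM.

C_A = 196 μM / 20 = 9.80 μM.
C_B = 0.0123 mM = 12.3 μM.
C_mix = (C_A·V_A + C_B·V_B)/(V_A + V_B) = (9.80×890 + 12.3×888) / 1778 = 11.0 μM.

11.0 μM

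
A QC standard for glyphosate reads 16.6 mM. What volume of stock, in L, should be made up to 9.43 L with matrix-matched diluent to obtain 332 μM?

0.189 L

332 μM = 0.332 mM.
V₁ = C₂V₂/C₁ = 0.332 × 9.43 / 16.6 = 0.189 L.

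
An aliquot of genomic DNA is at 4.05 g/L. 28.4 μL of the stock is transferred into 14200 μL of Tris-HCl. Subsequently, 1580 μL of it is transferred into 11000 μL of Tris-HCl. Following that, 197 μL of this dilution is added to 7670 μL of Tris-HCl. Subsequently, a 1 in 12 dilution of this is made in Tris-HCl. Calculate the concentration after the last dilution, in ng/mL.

Overall dilution factor = 501 × 7.962 × 39.93 × 12 = 1.91 × 10⁶.
4.05 g/L / 1.91 × 10⁶ = 2.12 × 10⁻⁶ g/L = 2.12 ng/mL.

2.12 ng/mL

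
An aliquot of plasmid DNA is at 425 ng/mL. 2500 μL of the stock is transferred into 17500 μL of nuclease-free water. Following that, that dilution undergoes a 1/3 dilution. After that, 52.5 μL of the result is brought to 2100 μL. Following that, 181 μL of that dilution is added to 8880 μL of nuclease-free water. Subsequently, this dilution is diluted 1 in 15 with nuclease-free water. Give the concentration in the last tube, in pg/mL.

0.590 pg/mL

Overall dilution factor = 8 × 3 × 40 × 50.06 × 15 = 7.21 × 10⁵.
425 ng/mL / 7.21 × 10⁵ = 5.90 × 10⁻⁴ ng/mL = 0.590 pg/mL.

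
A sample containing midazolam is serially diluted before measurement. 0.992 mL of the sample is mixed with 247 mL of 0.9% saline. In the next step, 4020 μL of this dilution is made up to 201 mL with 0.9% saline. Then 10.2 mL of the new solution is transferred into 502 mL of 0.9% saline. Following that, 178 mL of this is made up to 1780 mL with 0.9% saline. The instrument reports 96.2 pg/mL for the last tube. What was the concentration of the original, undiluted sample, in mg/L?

604 mg/L

Overall dilution factor = 250.0 × 50 × 50.22 × 10 = 6.28 × 10⁶.
Original = 96.2 pg/mL × 6.28 × 10⁶ = 6.04 × 10⁸ pg/mL = 604 mg/L.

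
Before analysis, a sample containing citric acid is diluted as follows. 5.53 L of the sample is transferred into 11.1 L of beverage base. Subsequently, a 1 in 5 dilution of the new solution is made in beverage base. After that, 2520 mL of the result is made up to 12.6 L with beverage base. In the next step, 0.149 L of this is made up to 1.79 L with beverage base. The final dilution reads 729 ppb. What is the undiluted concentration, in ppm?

658 ppm

Overall dilution factor = 3.007 × 5 × 5 × 12.01 = 903.
Original = 729 ppb × 903 = 6.58 × 10⁵ ppb = 658 ppm.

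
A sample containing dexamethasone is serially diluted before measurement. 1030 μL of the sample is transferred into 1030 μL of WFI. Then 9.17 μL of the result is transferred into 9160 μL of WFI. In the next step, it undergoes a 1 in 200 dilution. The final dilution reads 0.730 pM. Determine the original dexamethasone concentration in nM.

Overall dilution factor = 2 × 999.9 × 200 = 4.00 × 10⁵.
Original = 0.730 pM × 4.00 × 10⁵ = 2.92 × 10⁵ pM = 292 nM.

292 nM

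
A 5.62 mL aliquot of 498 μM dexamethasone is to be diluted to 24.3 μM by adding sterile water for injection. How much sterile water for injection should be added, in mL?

V₂ = C₁V₁/C₂ = 498 × 5.62 / 24.3 = 115 mL.
Diluent to add = V₂ − V₁ = 115 − 5.62 = 110 mL.

110 mL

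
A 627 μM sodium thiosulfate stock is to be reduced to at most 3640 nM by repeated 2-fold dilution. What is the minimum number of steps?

8

Need 2ⁿ ≥ 172, so n ≥ log(172)/log(2) = 7.43.
Minimum whole steps: n = 8.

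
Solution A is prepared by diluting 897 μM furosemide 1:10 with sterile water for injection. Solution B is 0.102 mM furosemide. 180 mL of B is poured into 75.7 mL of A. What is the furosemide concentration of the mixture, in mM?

C_A = 897 μM / 10 = 89.7 μM.
C_B = 0.102 mM = 102 μM.
C_mix = (C_A·V_A + C_B·V_B)/(V_A + V_B) = (89.7×75.7 + 102×180) / 255.7 = 98.4 μM = 0.0984 mM.

0.0984 mM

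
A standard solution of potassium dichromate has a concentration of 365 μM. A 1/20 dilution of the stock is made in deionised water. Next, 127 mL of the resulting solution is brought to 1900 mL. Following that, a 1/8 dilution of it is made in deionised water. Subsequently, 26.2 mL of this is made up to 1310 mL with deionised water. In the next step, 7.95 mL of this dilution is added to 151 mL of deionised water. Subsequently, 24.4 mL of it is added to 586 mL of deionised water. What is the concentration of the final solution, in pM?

6.10 pM

Overall dilution factor = 20 × 14.96 × 8 × 50 × 19.99 × 25.02 = 5.99 × 10⁷.
365 μM / 5.99 × 10⁷ = 6.10 × 10⁻⁶ μM = 6.10 pM.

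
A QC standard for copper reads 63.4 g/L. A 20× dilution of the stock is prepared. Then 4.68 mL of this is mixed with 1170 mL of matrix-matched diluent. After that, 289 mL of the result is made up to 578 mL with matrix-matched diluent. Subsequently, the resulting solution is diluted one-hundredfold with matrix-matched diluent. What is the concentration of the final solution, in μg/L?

63.1 μg/L

Overall dilution factor = 20 × 251 × 2 × 100 = 1.00 × 10⁶.
63.4 g/L / 1.00 × 10⁶ = 6.31 × 10⁻⁵ g/L = 63.1 μg/L.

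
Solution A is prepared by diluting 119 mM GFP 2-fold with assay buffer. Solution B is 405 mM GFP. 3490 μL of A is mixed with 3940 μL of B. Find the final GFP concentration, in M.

C_A = 119 mM / 2 = 59.5 mM.
C_mix = (C_A·V_A + C_B·V_B)/(V_A + V_B) = (59.5×3490 + 405×3940) / 7430 = 243 mM = 0.243 M.

0.243 M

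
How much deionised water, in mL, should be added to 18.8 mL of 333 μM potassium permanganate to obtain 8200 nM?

745 mL

8200 nM = 8.20 μM.
V₂ = C₁V₁/C₂ = 333 × 18.8 / 8.20 = 763 mL.
Diluent to add = V₂ − V₁ = 763 − 18.8 = 745 mL.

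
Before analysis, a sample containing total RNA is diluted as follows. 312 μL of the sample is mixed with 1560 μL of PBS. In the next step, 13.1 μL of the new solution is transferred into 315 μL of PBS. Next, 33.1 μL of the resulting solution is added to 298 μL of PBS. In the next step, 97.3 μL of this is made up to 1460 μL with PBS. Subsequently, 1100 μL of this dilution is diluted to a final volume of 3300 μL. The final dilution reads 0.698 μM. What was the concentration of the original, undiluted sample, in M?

Overall dilution factor = 6 × 25.05 × 10.00 × 15.01 × 3 = 6.77 × 10⁴.
Original = 0.698 μM × 6.77 × 10⁴ = 4.72 × 10⁴ μM = 0.0472 M.

0.0472 M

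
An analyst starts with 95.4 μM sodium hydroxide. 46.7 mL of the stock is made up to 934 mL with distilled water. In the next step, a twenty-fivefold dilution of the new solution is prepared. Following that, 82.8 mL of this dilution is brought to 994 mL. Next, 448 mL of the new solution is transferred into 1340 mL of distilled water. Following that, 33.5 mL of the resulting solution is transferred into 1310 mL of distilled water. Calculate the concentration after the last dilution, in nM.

Overall dilution factor = 20 × 25 × 12.00 × 3.991 × 40.10 = 9.61 × 10⁵.
95.4 μM / 9.61 × 10⁵ = 9.93 × 10⁻⁵ μM = 0.0993 nM.

0.0993 nM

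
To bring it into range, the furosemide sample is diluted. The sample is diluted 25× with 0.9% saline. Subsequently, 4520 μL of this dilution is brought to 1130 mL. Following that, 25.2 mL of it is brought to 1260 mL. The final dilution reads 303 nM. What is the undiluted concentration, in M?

Overall dilution factor = 25 × 250 × 50 = 3.13 × 10⁵.
Original = 303 nM × 3.13 × 10⁵ = 9.47 × 10⁷ nM = 0.0947 M.

0.0947 M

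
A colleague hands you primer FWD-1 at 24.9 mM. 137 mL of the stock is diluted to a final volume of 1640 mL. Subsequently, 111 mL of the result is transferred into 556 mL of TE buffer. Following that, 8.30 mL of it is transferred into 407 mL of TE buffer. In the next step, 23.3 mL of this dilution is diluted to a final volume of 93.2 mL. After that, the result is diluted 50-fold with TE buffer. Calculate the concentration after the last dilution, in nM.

34.6 nM

Overall dilution factor = 11.97 × 6.009 × 50.04 × 4 × 50 = 7.20 × 10⁵.
24.9 mM / 7.20 × 10⁵ = 3.46 × 10⁻⁵ mM = 34.6 nM.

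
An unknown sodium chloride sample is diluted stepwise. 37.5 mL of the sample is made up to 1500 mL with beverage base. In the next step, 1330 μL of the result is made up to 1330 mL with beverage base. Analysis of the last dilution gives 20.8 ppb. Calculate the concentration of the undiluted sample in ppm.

Overall dilution factor = 40 × 1000 = 4.00 × 10⁴.
Original = 20.8 ppb × 4.00 × 10⁴ = 8.32 × 10⁵ ppb = 832 ppm.

832 ppm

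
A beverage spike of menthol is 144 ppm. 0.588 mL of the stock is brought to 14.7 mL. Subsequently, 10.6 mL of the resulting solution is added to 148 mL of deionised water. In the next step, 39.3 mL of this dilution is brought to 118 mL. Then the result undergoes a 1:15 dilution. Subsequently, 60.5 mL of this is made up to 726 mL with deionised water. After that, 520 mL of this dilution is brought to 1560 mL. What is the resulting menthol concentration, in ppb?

Overall dilution factor = 25 × 14.96 × 3.003 × 15 × 12 × 3 = 6.06 × 10⁵.
144 ppm / 6.06 × 10⁵ = 2.37 × 10⁻⁴ ppm = 0.237 ppb.

0.237 ppb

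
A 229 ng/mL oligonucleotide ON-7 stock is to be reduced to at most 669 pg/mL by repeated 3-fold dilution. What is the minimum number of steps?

6

Need 3ⁿ ≥ 342, so n ≥ log(342)/log(3) = 5.31.
Minimum whole steps: n = 6.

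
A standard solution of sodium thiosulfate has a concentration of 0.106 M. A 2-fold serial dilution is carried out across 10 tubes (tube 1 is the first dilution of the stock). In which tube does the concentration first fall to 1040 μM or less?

Tube n has concentration 0.106 M / 2ⁿ.
Need 2ⁿ ≥ 0.106 M / 1040 μM = 102, so n ≥ 6.67.
First such tube: n = 7.

tube 7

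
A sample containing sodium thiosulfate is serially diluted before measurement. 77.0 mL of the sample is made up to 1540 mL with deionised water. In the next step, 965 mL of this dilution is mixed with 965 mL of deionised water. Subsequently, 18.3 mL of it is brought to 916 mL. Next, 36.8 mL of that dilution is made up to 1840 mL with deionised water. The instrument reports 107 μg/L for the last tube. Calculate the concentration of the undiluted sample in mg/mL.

Overall dilution factor = 20 × 2 × 50.05 × 50 = 1.00 × 10⁵.
Original = 107 μg/L × 1.00 × 10⁵ = 1.07 × 10⁷ μg/L = 10.7 mg/mL.

10.7 mg/mL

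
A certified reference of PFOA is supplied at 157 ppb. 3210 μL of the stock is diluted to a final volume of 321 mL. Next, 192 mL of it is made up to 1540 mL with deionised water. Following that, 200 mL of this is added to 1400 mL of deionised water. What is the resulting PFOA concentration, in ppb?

0.0245 ppb

Overall dilution factor = 100 × 8.021 × 8 = 6417.
157 ppb / 6417 = 0.0245 ppb.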